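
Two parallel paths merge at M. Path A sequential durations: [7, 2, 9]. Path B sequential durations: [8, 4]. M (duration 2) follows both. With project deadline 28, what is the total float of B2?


Forward pass: ES(B2) = sum of predecessors on chain B = 8
EF = ES + duration = 8 + 4 = 12
Backward pass: LF(M) = deadline = 28; LS(M) = 28 - 2 = 26
LF(B2) = LS(M) - sum(successors on chain B) = 26 - 0 = 26
LS = LF - duration = 26 - 4 = 22
Total float = LS - ES = 22 - 8 = 14

14


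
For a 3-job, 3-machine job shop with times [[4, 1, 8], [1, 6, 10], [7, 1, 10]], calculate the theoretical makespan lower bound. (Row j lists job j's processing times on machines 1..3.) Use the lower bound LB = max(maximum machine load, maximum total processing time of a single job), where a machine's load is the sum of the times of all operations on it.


Machine loads:
  Machine 1: 4 + 1 + 7 = 12
  Machine 2: 1 + 6 + 1 = 8
  Machine 3: 8 + 10 + 10 = 28
Max machine load = 28
Job totals:
  Job 1: 13
  Job 2: 17
  Job 3: 18
Max job total = 18
Lower bound = max(28, 18) = 28

28


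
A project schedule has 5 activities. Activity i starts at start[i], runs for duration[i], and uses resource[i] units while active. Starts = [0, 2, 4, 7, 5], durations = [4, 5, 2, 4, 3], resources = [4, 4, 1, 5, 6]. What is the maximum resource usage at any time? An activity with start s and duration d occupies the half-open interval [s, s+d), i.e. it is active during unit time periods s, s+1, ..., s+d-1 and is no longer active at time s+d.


Each activity i is active on [start_i, start_i + duration_i).
Compute total resource usage per time slot:
  t=0: active resources = [4], total = 4
  t=1: active resources = [4], total = 4
  t=2: active resources = [4, 4], total = 8
  t=3: active resources = [4, 4], total = 8
  t=4: active resources = [4, 1], total = 5
  t=5: active resources = [4, 1, 6], total = 11
  t=6: active resources = [4, 6], total = 10
  t=7: active resources = [5, 6], total = 11
  t=8: active resources = [5], total = 5
  t=9: active resources = [5], total = 5
  t=10: active resources = [5], total = 5
Peak resource demand = 11

11


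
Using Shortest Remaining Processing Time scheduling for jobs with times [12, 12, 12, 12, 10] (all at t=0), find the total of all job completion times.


Since all jobs arrive at t=0, SRPT equals SPT ordering.
SPT order: [10, 12, 12, 12, 12]
Completion times:
  Job 1: p=10, C=10
  Job 2: p=12, C=22
  Job 3: p=12, C=34
  Job 4: p=12, C=46
  Job 5: p=12, C=58
Total completion time = 10 + 22 + 34 + 46 + 58 = 170

170


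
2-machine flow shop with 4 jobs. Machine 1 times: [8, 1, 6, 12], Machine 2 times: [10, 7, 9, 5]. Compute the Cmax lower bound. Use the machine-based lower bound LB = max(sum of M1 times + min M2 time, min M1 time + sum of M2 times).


LB1 = sum(M1 times) + min(M2 times) = 27 + 5 = 32
LB2 = min(M1 times) + sum(M2 times) = 1 + 31 = 32
Lower bound = max(LB1, LB2) = max(32, 32) = 32

32


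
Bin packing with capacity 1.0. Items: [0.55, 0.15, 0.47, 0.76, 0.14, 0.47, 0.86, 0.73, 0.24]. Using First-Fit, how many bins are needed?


Place items sequentially using First-Fit:
  Item 0.55 -> new Bin 1
  Item 0.15 -> Bin 1 (now 0.7)
  Item 0.47 -> new Bin 2
  Item 0.76 -> new Bin 3
  Item 0.14 -> Bin 1 (now 0.84)
  Item 0.47 -> Bin 2 (now 0.94)
  Item 0.86 -> new Bin 4
  Item 0.73 -> new Bin 5
  Item 0.24 -> Bin 3 (now 1.0)
Total bins used = 5

5


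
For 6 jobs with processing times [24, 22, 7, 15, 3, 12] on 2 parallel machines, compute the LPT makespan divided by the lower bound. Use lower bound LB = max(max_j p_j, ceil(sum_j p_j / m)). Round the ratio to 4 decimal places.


LPT order: [24, 22, 15, 12, 7, 3]
Machine loads after assignment: [43, 40]
LPT makespan = 43
Lower bound = max(max_job, ceil(total/2)) = max(24, 42) = 42
Ratio = 43 / 42 = 1.0238

1.0238


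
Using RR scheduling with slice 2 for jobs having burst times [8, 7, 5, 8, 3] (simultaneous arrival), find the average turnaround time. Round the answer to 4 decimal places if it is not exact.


Time quantum = 2
Execution trace:
  J1 runs 2 units, time = 2
  J2 runs 2 units, time = 4
  J3 runs 2 units, time = 6
  J4 runs 2 units, time = 8
  J5 runs 2 units, time = 10
  J1 runs 2 units, time = 12
  J2 runs 2 units, time = 14
  J3 runs 2 units, time = 16
  J4 runs 2 units, time = 18
  J5 runs 1 units, time = 19
  J1 runs 2 units, time = 21
  J2 runs 2 units, time = 23
  J3 runs 1 units, time = 24
  J4 runs 2 units, time = 26
  J1 runs 2 units, time = 28
  J2 runs 1 units, time = 29
  J4 runs 2 units, time = 31
Finish times: [28, 29, 24, 31, 19]
Average turnaround = 131/5 = 26.2

26.2


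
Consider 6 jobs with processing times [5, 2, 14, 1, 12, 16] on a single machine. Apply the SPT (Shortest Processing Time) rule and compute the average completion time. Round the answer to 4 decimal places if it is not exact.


Sort jobs by processing time (SPT order): [1, 2, 5, 12, 14, 16]
Compute completion times sequentially:
  Job 1: processing = 1, completes at 1
  Job 2: processing = 2, completes at 3
  Job 3: processing = 5, completes at 8
  Job 4: processing = 12, completes at 20
  Job 5: processing = 14, completes at 34
  Job 6: processing = 16, completes at 50
Sum of completion times = 116
Average completion time = 116/6 = 19.3333

19.3333


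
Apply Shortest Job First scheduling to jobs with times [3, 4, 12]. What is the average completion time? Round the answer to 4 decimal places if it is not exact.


SJF order (ascending): [3, 4, 12]
Completion times:
  Job 1: burst=3, C=3
  Job 2: burst=4, C=7
  Job 3: burst=12, C=19
Average completion = 29/3 = 9.6667

9.6667


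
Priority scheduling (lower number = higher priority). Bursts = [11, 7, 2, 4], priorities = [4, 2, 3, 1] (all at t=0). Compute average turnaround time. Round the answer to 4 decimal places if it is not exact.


Sort by priority (ascending = highest first):
Order: [(1, 4), (2, 7), (3, 2), (4, 11)]
Completion times:
  Priority 1, burst=4, C=4
  Priority 2, burst=7, C=11
  Priority 3, burst=2, C=13
  Priority 4, burst=11, C=24
Average turnaround = 52/4 = 13.0

13.0


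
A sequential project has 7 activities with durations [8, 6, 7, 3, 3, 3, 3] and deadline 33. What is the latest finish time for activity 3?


LF(activity 3) = deadline - sum of successor durations
Successors: activities 4 through 7 with durations [3, 3, 3, 3]
Sum of successor durations = 12
LF = 33 - 12 = 21

21


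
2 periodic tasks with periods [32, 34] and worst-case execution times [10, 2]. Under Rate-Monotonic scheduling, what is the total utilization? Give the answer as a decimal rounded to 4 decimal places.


Compute individual utilizations (exact fractions):
  Task 1: C/T = 10/32 = 5/16 (approx. 0.3125)
  Task 2: C/T = 2/34 = 1/17 (approx. 0.0588)
Total utilization U = 5/16 + 1/17 = 101/272
Rounded to 4 decimal places: U = 0.3713
RM (Liu & Layland) bound for 2 tasks = 0.828427; compare with U = 101/272 (approx. 0.371324)
U <= bound, so schedulable by RM sufficient condition.

0.3713


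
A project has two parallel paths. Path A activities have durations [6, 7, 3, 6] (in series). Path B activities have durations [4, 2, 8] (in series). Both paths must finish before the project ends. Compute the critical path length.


Path A total = 6 + 7 + 3 + 6 = 22
Path B total = 4 + 2 + 8 = 14
Critical path = longest path = max(22, 14) = 22

22


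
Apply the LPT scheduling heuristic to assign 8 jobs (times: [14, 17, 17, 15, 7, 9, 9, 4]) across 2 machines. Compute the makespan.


Sort jobs in decreasing order (LPT): [17, 17, 15, 14, 9, 9, 7, 4]
Assign each job to the least loaded machine:
  Machine 1: jobs [17, 15, 9, 4], load = 45
  Machine 2: jobs [17, 14, 9, 7], load = 47
Makespan = max load = 47

47


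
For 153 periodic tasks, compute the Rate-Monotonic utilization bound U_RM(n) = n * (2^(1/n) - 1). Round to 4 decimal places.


Compute 2^(1/153) = 1.0045406514
Subtract 1: 1.0045406514 - 1 = 0.0045406514
Multiply by n: 153 * 0.0045406514 = 0.6947196642
Round to 4 dp: 0.6947

0.6947


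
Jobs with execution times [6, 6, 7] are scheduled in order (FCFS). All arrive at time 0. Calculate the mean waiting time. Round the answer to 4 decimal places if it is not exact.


FCFS order (as given): [6, 6, 7]
Waiting times:
  Job 1: wait = 0
  Job 2: wait = 6
  Job 3: wait = 12
Sum of waiting times = 18
Average waiting time = 18/3 = 6.0

6.0


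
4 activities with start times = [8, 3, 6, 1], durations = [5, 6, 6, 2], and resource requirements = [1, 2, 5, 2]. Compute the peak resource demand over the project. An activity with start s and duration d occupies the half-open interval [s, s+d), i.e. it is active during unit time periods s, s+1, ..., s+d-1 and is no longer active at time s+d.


Each activity i is active on [start_i, start_i + duration_i).
Compute total resource usage per time slot:
  t=0: active resources = [], total = 0
  t=1: active resources = [2], total = 2
  t=2: active resources = [2], total = 2
  t=3: active resources = [2], total = 2
  t=4: active resources = [2], total = 2
  t=5: active resources = [2], total = 2
  t=6: active resources = [2, 5], total = 7
  t=7: active resources = [2, 5], total = 7
  t=8: active resources = [1, 2, 5], total = 8
  t=9: active resources = [1, 5], total = 6
  t=10: active resources = [1, 5], total = 6
  t=11: active resources = [1, 5], total = 6
  t=12: active resources = [1], total = 1
Peak resource demand = 8

8


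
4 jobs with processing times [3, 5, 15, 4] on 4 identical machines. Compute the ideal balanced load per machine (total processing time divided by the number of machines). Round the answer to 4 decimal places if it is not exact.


Total processing time = 3 + 5 + 15 + 4 = 27
Number of machines = 4
Ideal balanced load = 27 / 4 = 6.75

6.75


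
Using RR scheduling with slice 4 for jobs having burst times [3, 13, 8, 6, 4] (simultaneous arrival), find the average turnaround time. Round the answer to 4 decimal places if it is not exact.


Time quantum = 4
Execution trace:
  J1 runs 3 units, time = 3
  J2 runs 4 units, time = 7
  J3 runs 4 units, time = 11
  J4 runs 4 units, time = 15
  J5 runs 4 units, time = 19
  J2 runs 4 units, time = 23
  J3 runs 4 units, time = 27
  J4 runs 2 units, time = 29
  J2 runs 4 units, time = 33
  J2 runs 1 units, time = 34
Finish times: [3, 34, 27, 29, 19]
Average turnaround = 112/5 = 22.4

22.4


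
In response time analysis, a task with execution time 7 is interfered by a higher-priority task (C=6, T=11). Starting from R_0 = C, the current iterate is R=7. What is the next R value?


R_next = C + ceil(R_prev / T_hp) * C_hp
ceil(7 / 11) = ceil(0.6364) = 1
Interference = 1 * 6 = 6
R_next = 7 + 6 = 13

13


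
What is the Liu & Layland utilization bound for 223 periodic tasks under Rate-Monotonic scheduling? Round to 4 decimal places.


Compute 2^(1/223) = 1.0031131190
Subtract 1: 1.0031131190 - 1 = 0.0031131190
Multiply by n: 223 * 0.0031131190 = 0.6942255370
Round to 4 dp: 0.6942

0.6942


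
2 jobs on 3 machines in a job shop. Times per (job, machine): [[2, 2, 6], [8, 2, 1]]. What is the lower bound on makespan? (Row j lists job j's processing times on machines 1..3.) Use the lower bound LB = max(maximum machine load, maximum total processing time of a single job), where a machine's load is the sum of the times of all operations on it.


Machine loads:
  Machine 1: 2 + 8 = 10
  Machine 2: 2 + 2 = 4
  Machine 3: 6 + 1 = 7
Max machine load = 10
Job totals:
  Job 1: 10
  Job 2: 11
Max job total = 11
Lower bound = max(10, 11) = 11

11


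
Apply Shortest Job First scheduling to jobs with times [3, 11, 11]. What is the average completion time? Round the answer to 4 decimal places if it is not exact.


SJF order (ascending): [3, 11, 11]
Completion times:
  Job 1: burst=3, C=3
  Job 2: burst=11, C=14
  Job 3: burst=11, C=25
Average completion = 42/3 = 14.0

14.0


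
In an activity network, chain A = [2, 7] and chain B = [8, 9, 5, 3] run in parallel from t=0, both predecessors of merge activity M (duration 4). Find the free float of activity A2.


ES(A2) = sum of predecessors on chain A = 2
EF(A2) = ES + duration = 2 + 7 = 9
Successor of A2 is M. ES(M) = max(sum(A), sum(B)) = max(9, 25) = 25
Free float = ES(successor) - EF(current) = 25 - 9 = 16

16


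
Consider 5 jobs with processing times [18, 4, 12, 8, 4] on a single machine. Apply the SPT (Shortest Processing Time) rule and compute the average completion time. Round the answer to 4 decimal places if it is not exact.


Sort jobs by processing time (SPT order): [4, 4, 8, 12, 18]
Compute completion times sequentially:
  Job 1: processing = 4, completes at 4
  Job 2: processing = 4, completes at 8
  Job 3: processing = 8, completes at 16
  Job 4: processing = 12, completes at 28
  Job 5: processing = 18, completes at 46
Sum of completion times = 102
Average completion time = 102/5 = 20.4

20.4


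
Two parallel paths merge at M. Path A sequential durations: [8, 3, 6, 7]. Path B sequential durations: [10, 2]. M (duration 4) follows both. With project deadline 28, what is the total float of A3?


Forward pass: ES(A3) = sum of predecessors on chain A = 11
EF = ES + duration = 11 + 6 = 17
Backward pass: LF(M) = deadline = 28; LS(M) = 28 - 4 = 24
LF(A3) = LS(M) - sum(successors on chain A) = 24 - 7 = 17
LS = LF - duration = 17 - 6 = 11
Total float = LS - ES = 11 - 11 = 0

0


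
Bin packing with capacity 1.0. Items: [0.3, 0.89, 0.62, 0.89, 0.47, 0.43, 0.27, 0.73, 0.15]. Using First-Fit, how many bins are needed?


Place items sequentially using First-Fit:
  Item 0.3 -> new Bin 1
  Item 0.89 -> new Bin 2
  Item 0.62 -> Bin 1 (now 0.92)
  Item 0.89 -> new Bin 3
  Item 0.47 -> new Bin 4
  Item 0.43 -> Bin 4 (now 0.9)
  Item 0.27 -> new Bin 5
  Item 0.73 -> Bin 5 (now 1.0)
  Item 0.15 -> new Bin 6
Total bins used = 6

6


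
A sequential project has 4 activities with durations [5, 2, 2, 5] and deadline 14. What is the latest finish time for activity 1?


LF(activity 1) = deadline - sum of successor durations
Successors: activities 2 through 4 with durations [2, 2, 5]
Sum of successor durations = 9
LF = 14 - 9 = 5

5


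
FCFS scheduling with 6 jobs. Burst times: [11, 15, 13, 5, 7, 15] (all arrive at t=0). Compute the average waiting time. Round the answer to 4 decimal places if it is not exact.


FCFS order (as given): [11, 15, 13, 5, 7, 15]
Waiting times:
  Job 1: wait = 0
  Job 2: wait = 11
  Job 3: wait = 26
  Job 4: wait = 39
  Job 5: wait = 44
  Job 6: wait = 51
Sum of waiting times = 171
Average waiting time = 171/6 = 28.5

28.5


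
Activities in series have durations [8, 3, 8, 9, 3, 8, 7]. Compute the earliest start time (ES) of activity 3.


Activity 3 starts after activities 1 through 2 complete.
Predecessor durations: [8, 3]
ES = 8 + 3 = 11

11


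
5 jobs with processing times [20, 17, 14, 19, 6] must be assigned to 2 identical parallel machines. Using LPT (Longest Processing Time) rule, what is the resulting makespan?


Sort jobs in decreasing order (LPT): [20, 19, 17, 14, 6]
Assign each job to the least loaded machine:
  Machine 1: jobs [20, 14, 6], load = 40
  Machine 2: jobs [19, 17], load = 36
Makespan = max load = 40

40


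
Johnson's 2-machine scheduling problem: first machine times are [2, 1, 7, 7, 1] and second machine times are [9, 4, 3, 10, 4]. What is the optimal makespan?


Apply Johnson's rule:
  Group 1 (a <= b): [(2, 1, 4), (5, 1, 4), (1, 2, 9), (4, 7, 10)]
  Group 2 (a > b): [(3, 7, 3)]
Optimal job order: [2, 5, 1, 4, 3]
Schedule:
  Job 2: M1 done at 1, M2 done at 5
  Job 5: M1 done at 2, M2 done at 9
  Job 1: M1 done at 4, M2 done at 18
  Job 4: M1 done at 11, M2 done at 28
  Job 3: M1 done at 18, M2 done at 31
Makespan = 31

31


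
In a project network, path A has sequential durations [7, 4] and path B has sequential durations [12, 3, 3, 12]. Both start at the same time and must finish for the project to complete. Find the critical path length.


Path A total = 7 + 4 = 11
Path B total = 12 + 3 + 3 + 12 = 30
Critical path = longest path = max(11, 30) = 30

30


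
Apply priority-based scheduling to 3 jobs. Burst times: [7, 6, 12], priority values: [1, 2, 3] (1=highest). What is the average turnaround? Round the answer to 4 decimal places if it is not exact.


Sort by priority (ascending = highest first):
Order: [(1, 7), (2, 6), (3, 12)]
Completion times:
  Priority 1, burst=7, C=7
  Priority 2, burst=6, C=13
  Priority 3, burst=12, C=25
Average turnaround = 45/3 = 15.0

15.0


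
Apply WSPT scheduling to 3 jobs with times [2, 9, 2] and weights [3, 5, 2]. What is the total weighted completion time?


Compute p/w ratios and sort ascending (WSPT): [(2, 3), (2, 2), (9, 5)]
Compute weighted completion times:
  Job (p=2,w=3): C=2, w*C=3*2=6
  Job (p=2,w=2): C=4, w*C=2*4=8
  Job (p=9,w=5): C=13, w*C=5*13=65
Total weighted completion time = 79

79


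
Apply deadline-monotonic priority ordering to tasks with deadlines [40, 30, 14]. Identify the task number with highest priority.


Sort tasks by relative deadline (ascending):
  Task 3: deadline = 14
  Task 2: deadline = 30
  Task 1: deadline = 40
Priority order (highest first): [3, 2, 1]
Highest priority task = 3

3


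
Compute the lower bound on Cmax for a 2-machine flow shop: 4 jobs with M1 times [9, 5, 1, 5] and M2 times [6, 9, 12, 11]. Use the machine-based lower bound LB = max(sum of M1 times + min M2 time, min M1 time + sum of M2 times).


LB1 = sum(M1 times) + min(M2 times) = 20 + 6 = 26
LB2 = min(M1 times) + sum(M2 times) = 1 + 38 = 39
Lower bound = max(LB1, LB2) = max(26, 39) = 39

39


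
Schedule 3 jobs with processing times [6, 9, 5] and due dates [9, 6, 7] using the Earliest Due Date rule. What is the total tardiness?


Sort by due date (EDD order): [(9, 6), (5, 7), (6, 9)]
Compute completion times and tardiness:
  Job 1: p=9, d=6, C=9, tardiness=max(0,9-6)=3
  Job 2: p=5, d=7, C=14, tardiness=max(0,14-7)=7
  Job 3: p=6, d=9, C=20, tardiness=max(0,20-9)=11
Total tardiness = 21

21


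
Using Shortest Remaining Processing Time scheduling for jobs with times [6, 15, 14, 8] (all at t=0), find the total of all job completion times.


Since all jobs arrive at t=0, SRPT equals SPT ordering.
SPT order: [6, 8, 14, 15]
Completion times:
  Job 1: p=6, C=6
  Job 2: p=8, C=14
  Job 3: p=14, C=28
  Job 4: p=15, C=43
Total completion time = 6 + 14 + 28 + 43 = 91

91


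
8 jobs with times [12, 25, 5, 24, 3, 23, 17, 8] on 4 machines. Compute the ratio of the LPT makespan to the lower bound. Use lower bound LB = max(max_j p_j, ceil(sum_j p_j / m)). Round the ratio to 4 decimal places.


LPT order: [25, 24, 23, 17, 12, 8, 5, 3]
Machine loads after assignment: [28, 29, 31, 29]
LPT makespan = 31
Lower bound = max(max_job, ceil(total/4)) = max(25, 30) = 30
Ratio = 31 / 30 = 1.0333

1.0333


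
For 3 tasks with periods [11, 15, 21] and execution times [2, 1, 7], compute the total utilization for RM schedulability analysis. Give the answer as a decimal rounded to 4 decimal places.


Compute individual utilizations (exact fractions):
  Task 1: C/T = 2/11 (approx. 0.1818)
  Task 2: C/T = 1/15 (approx. 0.0667)
  Task 3: C/T = 7/21 = 1/3 (approx. 0.3333)
Total utilization U = 2/11 + 1/15 + 1/3 = 32/55
Rounded to 4 decimal places: U = 0.5818
RM (Liu & Layland) bound for 3 tasks = 0.779763; compare with U = 32/55 (approx. 0.581818)
U <= bound, so schedulable by RM sufficient condition.

0.5818


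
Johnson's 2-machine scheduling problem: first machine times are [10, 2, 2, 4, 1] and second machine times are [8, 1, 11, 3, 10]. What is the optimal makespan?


Apply Johnson's rule:
  Group 1 (a <= b): [(5, 1, 10), (3, 2, 11)]
  Group 2 (a > b): [(1, 10, 8), (4, 4, 3), (2, 2, 1)]
Optimal job order: [5, 3, 1, 4, 2]
Schedule:
  Job 5: M1 done at 1, M2 done at 11
  Job 3: M1 done at 3, M2 done at 22
  Job 1: M1 done at 13, M2 done at 30
  Job 4: M1 done at 17, M2 done at 33
  Job 2: M1 done at 19, M2 done at 34
Makespan = 34

34


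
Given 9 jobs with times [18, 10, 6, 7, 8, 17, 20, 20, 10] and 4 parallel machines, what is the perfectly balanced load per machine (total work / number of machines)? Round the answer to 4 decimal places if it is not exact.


Total processing time = 18 + 10 + 6 + 7 + 8 + 17 + 20 + 20 + 10 = 116
Number of machines = 4
Ideal balanced load = 116 / 4 = 29.0

29.0


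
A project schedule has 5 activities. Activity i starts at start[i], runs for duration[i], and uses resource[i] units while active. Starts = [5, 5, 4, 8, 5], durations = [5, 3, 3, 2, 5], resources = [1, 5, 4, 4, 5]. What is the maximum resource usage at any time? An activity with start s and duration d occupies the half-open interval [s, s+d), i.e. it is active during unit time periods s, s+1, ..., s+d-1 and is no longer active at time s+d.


Each activity i is active on [start_i, start_i + duration_i).
Compute total resource usage per time slot:
  t=0: active resources = [], total = 0
  t=1: active resources = [], total = 0
  t=2: active resources = [], total = 0
  t=3: active resources = [], total = 0
  t=4: active resources = [4], total = 4
  t=5: active resources = [1, 5, 4, 5], total = 15
  t=6: active resources = [1, 5, 4, 5], total = 15
  t=7: active resources = [1, 5, 5], total = 11
  t=8: active resources = [1, 4, 5], total = 10
  t=9: active resources = [1, 4, 5], total = 10
Peak resource demand = 15

15


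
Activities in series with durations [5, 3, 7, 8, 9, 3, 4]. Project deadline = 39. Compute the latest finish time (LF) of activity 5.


LF(activity 5) = deadline - sum of successor durations
Successors: activities 6 through 7 with durations [3, 4]
Sum of successor durations = 7
LF = 39 - 7 = 32

32


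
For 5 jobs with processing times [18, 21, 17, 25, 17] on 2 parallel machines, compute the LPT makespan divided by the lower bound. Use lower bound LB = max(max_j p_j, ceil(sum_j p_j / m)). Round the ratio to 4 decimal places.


LPT order: [25, 21, 18, 17, 17]
Machine loads after assignment: [42, 56]
LPT makespan = 56
Lower bound = max(max_job, ceil(total/2)) = max(25, 49) = 49
Ratio = 56 / 49 = 1.1429

1.1429


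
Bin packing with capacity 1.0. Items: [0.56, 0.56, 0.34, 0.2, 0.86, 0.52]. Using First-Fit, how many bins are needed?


Place items sequentially using First-Fit:
  Item 0.56 -> new Bin 1
  Item 0.56 -> new Bin 2
  Item 0.34 -> Bin 1 (now 0.9)
  Item 0.2 -> Bin 2 (now 0.76)
  Item 0.86 -> new Bin 3
  Item 0.52 -> new Bin 4
Total bins used = 4

4


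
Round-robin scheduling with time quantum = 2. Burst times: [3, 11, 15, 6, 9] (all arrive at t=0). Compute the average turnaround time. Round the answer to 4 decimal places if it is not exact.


Time quantum = 2
Execution trace:
  J1 runs 2 units, time = 2
  J2 runs 2 units, time = 4
  J3 runs 2 units, time = 6
  J4 runs 2 units, time = 8
  J5 runs 2 units, time = 10
  J1 runs 1 units, time = 11
  J2 runs 2 units, time = 13
  J3 runs 2 units, time = 15
  J4 runs 2 units, time = 17
  J5 runs 2 units, time = 19
  J2 runs 2 units, time = 21
  J3 runs 2 units, time = 23
  J4 runs 2 units, time = 25
  J5 runs 2 units, time = 27
  J2 runs 2 units, time = 29
  J3 runs 2 units, time = 31
  J5 runs 2 units, time = 33
  J2 runs 2 units, time = 35
  J3 runs 2 units, time = 37
  J5 runs 1 units, time = 38
  J2 runs 1 units, time = 39
  J3 runs 2 units, time = 41
  J3 runs 2 units, time = 43
  J3 runs 1 units, time = 44
Finish times: [11, 39, 44, 25, 38]
Average turnaround = 157/5 = 31.4

31.4


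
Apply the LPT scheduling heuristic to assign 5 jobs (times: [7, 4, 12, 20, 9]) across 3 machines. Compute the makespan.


Sort jobs in decreasing order (LPT): [20, 12, 9, 7, 4]
Assign each job to the least loaded machine:
  Machine 1: jobs [20], load = 20
  Machine 2: jobs [12, 4], load = 16
  Machine 3: jobs [9, 7], load = 16
Makespan = max load = 20

20


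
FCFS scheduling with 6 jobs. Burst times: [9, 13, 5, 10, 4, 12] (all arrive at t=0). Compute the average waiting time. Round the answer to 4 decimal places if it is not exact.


FCFS order (as given): [9, 13, 5, 10, 4, 12]
Waiting times:
  Job 1: wait = 0
  Job 2: wait = 9
  Job 3: wait = 22
  Job 4: wait = 27
  Job 5: wait = 37
  Job 6: wait = 41
Sum of waiting times = 136
Average waiting time = 136/6 = 22.6667

22.6667


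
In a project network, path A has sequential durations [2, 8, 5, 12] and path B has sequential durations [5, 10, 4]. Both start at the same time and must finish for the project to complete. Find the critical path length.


Path A total = 2 + 8 + 5 + 12 = 27
Path B total = 5 + 10 + 4 = 19
Critical path = longest path = max(27, 19) = 27

27


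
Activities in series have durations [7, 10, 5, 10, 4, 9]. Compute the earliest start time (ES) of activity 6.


Activity 6 starts after activities 1 through 5 complete.
Predecessor durations: [7, 10, 5, 10, 4]
ES = 7 + 10 + 5 + 10 + 4 = 36

36


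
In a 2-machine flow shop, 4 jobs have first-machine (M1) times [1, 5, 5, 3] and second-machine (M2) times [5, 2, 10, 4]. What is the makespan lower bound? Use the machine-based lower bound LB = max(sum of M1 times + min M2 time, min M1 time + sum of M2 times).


LB1 = sum(M1 times) + min(M2 times) = 14 + 2 = 16
LB2 = min(M1 times) + sum(M2 times) = 1 + 21 = 22
Lower bound = max(LB1, LB2) = max(16, 22) = 22

22


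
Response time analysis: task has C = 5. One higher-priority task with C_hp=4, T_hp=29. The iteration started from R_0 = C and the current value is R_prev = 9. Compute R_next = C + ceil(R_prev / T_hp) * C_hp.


R_next = C + ceil(R_prev / T_hp) * C_hp
ceil(9 / 29) = ceil(0.3103) = 1
Interference = 1 * 4 = 4
R_next = 5 + 4 = 9
R_next = R_prev, so the iteration has converged (response time = 9).

9


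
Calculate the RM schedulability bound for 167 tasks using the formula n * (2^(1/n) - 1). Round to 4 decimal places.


Compute 2^(1/167) = 1.0041592075
Subtract 1: 1.0041592075 - 1 = 0.0041592075
Multiply by n: 167 * 0.0041592075 = 0.6945876525
Round to 4 dp: 0.6946

0.6946


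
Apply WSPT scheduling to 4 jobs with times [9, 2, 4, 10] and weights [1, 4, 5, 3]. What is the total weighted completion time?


Compute p/w ratios and sort ascending (WSPT): [(2, 4), (4, 5), (10, 3), (9, 1)]
Compute weighted completion times:
  Job (p=2,w=4): C=2, w*C=4*2=8
  Job (p=4,w=5): C=6, w*C=5*6=30
  Job (p=10,w=3): C=16, w*C=3*16=48
  Job (p=9,w=1): C=25, w*C=1*25=25
Total weighted completion time = 111

111


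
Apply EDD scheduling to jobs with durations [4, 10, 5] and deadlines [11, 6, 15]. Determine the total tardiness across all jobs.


Sort by due date (EDD order): [(10, 6), (4, 11), (5, 15)]
Compute completion times and tardiness:
  Job 1: p=10, d=6, C=10, tardiness=max(0,10-6)=4
  Job 2: p=4, d=11, C=14, tardiness=max(0,14-11)=3
  Job 3: p=5, d=15, C=19, tardiness=max(0,19-15)=4
Total tardiness = 11

11


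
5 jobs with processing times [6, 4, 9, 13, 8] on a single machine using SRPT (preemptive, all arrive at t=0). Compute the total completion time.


Since all jobs arrive at t=0, SRPT equals SPT ordering.
SPT order: [4, 6, 8, 9, 13]
Completion times:
  Job 1: p=4, C=4
  Job 2: p=6, C=10
  Job 3: p=8, C=18
  Job 4: p=9, C=27
  Job 5: p=13, C=40
Total completion time = 4 + 10 + 18 + 27 + 40 = 99

99


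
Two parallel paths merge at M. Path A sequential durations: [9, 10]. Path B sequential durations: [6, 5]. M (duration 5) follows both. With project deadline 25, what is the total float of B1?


Forward pass: ES(B1) = sum of predecessors on chain B = 0
EF = ES + duration = 0 + 6 = 6
Backward pass: LF(M) = deadline = 25; LS(M) = 25 - 5 = 20
LF(B1) = LS(M) - sum(successors on chain B) = 20 - 5 = 15
LS = LF - duration = 15 - 6 = 9
Total float = LS - ES = 9 - 0 = 9

9


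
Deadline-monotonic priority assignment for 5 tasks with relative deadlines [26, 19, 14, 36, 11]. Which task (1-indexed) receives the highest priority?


Sort tasks by relative deadline (ascending):
  Task 5: deadline = 11
  Task 3: deadline = 14
  Task 2: deadline = 19
  Task 1: deadline = 26
  Task 4: deadline = 36
Priority order (highest first): [5, 3, 2, 1, 4]
Highest priority task = 5

5


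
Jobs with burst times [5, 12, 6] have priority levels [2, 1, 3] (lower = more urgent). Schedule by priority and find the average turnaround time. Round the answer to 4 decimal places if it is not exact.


Sort by priority (ascending = highest first):
Order: [(1, 12), (2, 5), (3, 6)]
Completion times:
  Priority 1, burst=12, C=12
  Priority 2, burst=5, C=17
  Priority 3, burst=6, C=23
Average turnaround = 52/3 = 17.3333

17.3333


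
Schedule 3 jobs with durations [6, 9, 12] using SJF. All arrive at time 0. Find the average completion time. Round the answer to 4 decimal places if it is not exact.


SJF order (ascending): [6, 9, 12]
Completion times:
  Job 1: burst=6, C=6
  Job 2: burst=9, C=15
  Job 3: burst=12, C=27
Average completion = 48/3 = 16.0

16.0


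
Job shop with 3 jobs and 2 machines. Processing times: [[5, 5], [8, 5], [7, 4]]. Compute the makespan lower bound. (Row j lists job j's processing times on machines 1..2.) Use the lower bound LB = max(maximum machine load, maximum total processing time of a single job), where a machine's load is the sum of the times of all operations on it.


Machine loads:
  Machine 1: 5 + 8 + 7 = 20
  Machine 2: 5 + 5 + 4 = 14
Max machine load = 20
Job totals:
  Job 1: 10
  Job 2: 13
  Job 3: 11
Max job total = 13
Lower bound = max(20, 13) = 20

20


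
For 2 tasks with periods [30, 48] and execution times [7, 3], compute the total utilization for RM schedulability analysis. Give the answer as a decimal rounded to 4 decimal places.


Compute individual utilizations (exact fractions):
  Task 1: C/T = 7/30 (approx. 0.2333)
  Task 2: C/T = 3/48 = 1/16 (approx. 0.0625)
Total utilization U = 7/30 + 1/16 = 71/240
Rounded to 4 decimal places: U = 0.2958
RM (Liu & Layland) bound for 2 tasks = 0.828427; compare with U = 71/240 (approx. 0.295833)
U <= bound, so schedulable by RM sufficient condition.

0.2958


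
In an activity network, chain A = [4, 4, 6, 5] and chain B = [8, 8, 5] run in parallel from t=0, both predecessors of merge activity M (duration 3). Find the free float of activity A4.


ES(A4) = sum of predecessors on chain A = 14
EF(A4) = ES + duration = 14 + 5 = 19
Successor of A4 is M. ES(M) = max(sum(A), sum(B)) = max(19, 21) = 21
Free float = ES(successor) - EF(current) = 21 - 19 = 2

2


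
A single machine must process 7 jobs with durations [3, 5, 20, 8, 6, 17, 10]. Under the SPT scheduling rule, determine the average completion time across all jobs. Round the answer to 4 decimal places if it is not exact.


Sort jobs by processing time (SPT order): [3, 5, 6, 8, 10, 17, 20]
Compute completion times sequentially:
  Job 1: processing = 3, completes at 3
  Job 2: processing = 5, completes at 8
  Job 3: processing = 6, completes at 14
  Job 4: processing = 8, completes at 22
  Job 5: processing = 10, completes at 32
  Job 6: processing = 17, completes at 49
  Job 7: processing = 20, completes at 69
Sum of completion times = 197
Average completion time = 197/7 = 28.1429

28.1429


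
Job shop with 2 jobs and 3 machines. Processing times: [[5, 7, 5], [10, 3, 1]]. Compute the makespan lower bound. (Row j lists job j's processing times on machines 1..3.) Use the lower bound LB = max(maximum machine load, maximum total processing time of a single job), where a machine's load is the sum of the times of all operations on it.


Machine loads:
  Machine 1: 5 + 10 = 15
  Machine 2: 7 + 3 = 10
  Machine 3: 5 + 1 = 6
Max machine load = 15
Job totals:
  Job 1: 17
  Job 2: 14
Max job total = 17
Lower bound = max(15, 17) = 17

17


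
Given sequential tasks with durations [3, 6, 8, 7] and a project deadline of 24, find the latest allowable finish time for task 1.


LF(activity 1) = deadline - sum of successor durations
Successors: activities 2 through 4 with durations [6, 8, 7]
Sum of successor durations = 21
LF = 24 - 21 = 3

3


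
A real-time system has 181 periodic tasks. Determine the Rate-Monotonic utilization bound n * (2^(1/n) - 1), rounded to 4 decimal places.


Compute 2^(1/181) = 1.0038368845
Subtract 1: 1.0038368845 - 1 = 0.0038368845
Multiply by n: 181 * 0.0038368845 = 0.6944760945
Round to 4 dp: 0.6945

0.6945


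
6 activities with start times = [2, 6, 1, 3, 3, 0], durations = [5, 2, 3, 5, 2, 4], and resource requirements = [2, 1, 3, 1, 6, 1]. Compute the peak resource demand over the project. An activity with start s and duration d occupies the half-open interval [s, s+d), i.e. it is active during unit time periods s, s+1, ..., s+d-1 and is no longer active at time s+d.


Each activity i is active on [start_i, start_i + duration_i).
Compute total resource usage per time slot:
  t=0: active resources = [1], total = 1
  t=1: active resources = [3, 1], total = 4
  t=2: active resources = [2, 3, 1], total = 6
  t=3: active resources = [2, 3, 1, 6, 1], total = 13
  t=4: active resources = [2, 1, 6], total = 9
  t=5: active resources = [2, 1], total = 3
  t=6: active resources = [2, 1, 1], total = 4
  t=7: active resources = [1, 1], total = 2
Peak resource demand = 13

13


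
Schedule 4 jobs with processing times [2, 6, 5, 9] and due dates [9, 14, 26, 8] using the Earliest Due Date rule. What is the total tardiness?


Sort by due date (EDD order): [(9, 8), (2, 9), (6, 14), (5, 26)]
Compute completion times and tardiness:
  Job 1: p=9, d=8, C=9, tardiness=max(0,9-8)=1
  Job 2: p=2, d=9, C=11, tardiness=max(0,11-9)=2
  Job 3: p=6, d=14, C=17, tardiness=max(0,17-14)=3
  Job 4: p=5, d=26, C=22, tardiness=max(0,22-26)=0
Total tardiness = 6

6


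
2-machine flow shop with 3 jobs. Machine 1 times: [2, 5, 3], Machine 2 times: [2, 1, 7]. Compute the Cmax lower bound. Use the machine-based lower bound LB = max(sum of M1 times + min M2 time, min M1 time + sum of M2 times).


LB1 = sum(M1 times) + min(M2 times) = 10 + 1 = 11
LB2 = min(M1 times) + sum(M2 times) = 2 + 10 = 12
Lower bound = max(LB1, LB2) = max(11, 12) = 12

12


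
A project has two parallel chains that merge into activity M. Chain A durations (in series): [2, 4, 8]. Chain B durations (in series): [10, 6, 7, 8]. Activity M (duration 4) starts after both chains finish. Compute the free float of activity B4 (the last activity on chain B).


ES(B4) = sum of predecessors on chain B = 23
EF(B4) = ES + duration = 23 + 8 = 31
Successor of B4 is M. ES(M) = max(sum(A), sum(B)) = max(14, 31) = 31
Free float = ES(successor) - EF(current) = 31 - 31 = 0

0


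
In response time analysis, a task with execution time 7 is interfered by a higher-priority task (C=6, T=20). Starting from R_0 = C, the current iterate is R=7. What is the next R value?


R_next = C + ceil(R_prev / T_hp) * C_hp
ceil(7 / 20) = ceil(0.35) = 1
Interference = 1 * 6 = 6
R_next = 7 + 6 = 13

13


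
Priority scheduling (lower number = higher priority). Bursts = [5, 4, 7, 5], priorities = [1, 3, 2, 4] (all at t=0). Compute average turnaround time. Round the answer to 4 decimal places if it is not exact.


Sort by priority (ascending = highest first):
Order: [(1, 5), (2, 7), (3, 4), (4, 5)]
Completion times:
  Priority 1, burst=5, C=5
  Priority 2, burst=7, C=12
  Priority 3, burst=4, C=16
  Priority 4, burst=5, C=21
Average turnaround = 54/4 = 13.5

13.5


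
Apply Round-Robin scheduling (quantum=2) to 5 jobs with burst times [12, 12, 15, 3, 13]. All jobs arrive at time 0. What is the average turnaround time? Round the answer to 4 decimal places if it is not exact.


Time quantum = 2
Execution trace:
  J1 runs 2 units, time = 2
  J2 runs 2 units, time = 4
  J3 runs 2 units, time = 6
  J4 runs 2 units, time = 8
  J5 runs 2 units, time = 10
  J1 runs 2 units, time = 12
  J2 runs 2 units, time = 14
  J3 runs 2 units, time = 16
  J4 runs 1 units, time = 17
  J5 runs 2 units, time = 19
  J1 runs 2 units, time = 21
  J2 runs 2 units, time = 23
  J3 runs 2 units, time = 25
  J5 runs 2 units, time = 27
  J1 runs 2 units, time = 29
  J2 runs 2 units, time = 31
  J3 runs 2 units, time = 33
  J5 runs 2 units, time = 35
  J1 runs 2 units, time = 37
  J2 runs 2 units, time = 39
  J3 runs 2 units, time = 41
  J5 runs 2 units, time = 43
  J1 runs 2 units, time = 45
  J2 runs 2 units, time = 47
  J3 runs 2 units, time = 49
  J5 runs 2 units, time = 51
  J3 runs 2 units, time = 53
  J5 runs 1 units, time = 54
  J3 runs 1 units, time = 55
Finish times: [45, 47, 55, 17, 54]
Average turnaround = 218/5 = 43.6

43.6


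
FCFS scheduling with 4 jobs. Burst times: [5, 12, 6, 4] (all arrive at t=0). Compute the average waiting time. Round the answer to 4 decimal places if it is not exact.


FCFS order (as given): [5, 12, 6, 4]
Waiting times:
  Job 1: wait = 0
  Job 2: wait = 5
  Job 3: wait = 17
  Job 4: wait = 23
Sum of waiting times = 45
Average waiting time = 45/4 = 11.25

11.25


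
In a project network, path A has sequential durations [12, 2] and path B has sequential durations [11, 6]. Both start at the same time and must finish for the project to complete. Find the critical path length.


Path A total = 12 + 2 = 14
Path B total = 11 + 6 = 17
Critical path = longest path = max(14, 17) = 17

17


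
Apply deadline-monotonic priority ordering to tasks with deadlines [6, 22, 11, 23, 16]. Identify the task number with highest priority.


Sort tasks by relative deadline (ascending):
  Task 1: deadline = 6
  Task 3: deadline = 11
  Task 5: deadline = 16
  Task 2: deadline = 22
  Task 4: deadline = 23
Priority order (highest first): [1, 3, 5, 2, 4]
Highest priority task = 1

1


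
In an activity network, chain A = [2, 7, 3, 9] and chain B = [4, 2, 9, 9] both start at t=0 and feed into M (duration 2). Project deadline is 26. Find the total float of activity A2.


Forward pass: ES(A2) = sum of predecessors on chain A = 2
EF = ES + duration = 2 + 7 = 9
Backward pass: LF(M) = deadline = 26; LS(M) = 26 - 2 = 24
LF(A2) = LS(M) - sum(successors on chain A) = 24 - 12 = 12
LS = LF - duration = 12 - 7 = 5
Total float = LS - ES = 5 - 2 = 3

3


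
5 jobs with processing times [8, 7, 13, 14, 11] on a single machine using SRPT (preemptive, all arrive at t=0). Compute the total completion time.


Since all jobs arrive at t=0, SRPT equals SPT ordering.
SPT order: [7, 8, 11, 13, 14]
Completion times:
  Job 1: p=7, C=7
  Job 2: p=8, C=15
  Job 3: p=11, C=26
  Job 4: p=13, C=39
  Job 5: p=14, C=53
Total completion time = 7 + 15 + 26 + 39 + 53 = 140

140


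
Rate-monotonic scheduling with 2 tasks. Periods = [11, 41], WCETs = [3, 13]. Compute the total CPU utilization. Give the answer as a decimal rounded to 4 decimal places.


Compute individual utilizations (exact fractions):
  Task 1: C/T = 3/11 (approx. 0.2727)
  Task 2: C/T = 13/41 (approx. 0.3171)
Total utilization U = 3/11 + 13/41 = 266/451
Rounded to 4 decimal places: U = 0.5898
RM (Liu & Layland) bound for 2 tasks = 0.828427; compare with U = 266/451 (approx. 0.589800)
U <= bound, so schedulable by RM sufficient condition.

0.5898


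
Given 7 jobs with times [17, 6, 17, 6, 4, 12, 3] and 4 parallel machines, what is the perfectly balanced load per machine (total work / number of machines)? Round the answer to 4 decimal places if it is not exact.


Total processing time = 17 + 6 + 17 + 6 + 4 + 12 + 3 = 65
Number of machines = 4
Ideal balanced load = 65 / 4 = 16.25

16.25


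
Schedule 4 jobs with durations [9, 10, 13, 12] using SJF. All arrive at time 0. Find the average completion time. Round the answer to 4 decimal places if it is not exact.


SJF order (ascending): [9, 10, 12, 13]
Completion times:
  Job 1: burst=9, C=9
  Job 2: burst=10, C=19
  Job 3: burst=12, C=31
  Job 4: burst=13, C=44
Average completion = 103/4 = 25.75

25.75


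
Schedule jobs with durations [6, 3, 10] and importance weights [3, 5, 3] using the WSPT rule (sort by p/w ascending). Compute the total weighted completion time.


Compute p/w ratios and sort ascending (WSPT): [(3, 5), (6, 3), (10, 3)]
Compute weighted completion times:
  Job (p=3,w=5): C=3, w*C=5*3=15
  Job (p=6,w=3): C=9, w*C=3*9=27
  Job (p=10,w=3): C=19, w*C=3*19=57
Total weighted completion time = 99

99
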